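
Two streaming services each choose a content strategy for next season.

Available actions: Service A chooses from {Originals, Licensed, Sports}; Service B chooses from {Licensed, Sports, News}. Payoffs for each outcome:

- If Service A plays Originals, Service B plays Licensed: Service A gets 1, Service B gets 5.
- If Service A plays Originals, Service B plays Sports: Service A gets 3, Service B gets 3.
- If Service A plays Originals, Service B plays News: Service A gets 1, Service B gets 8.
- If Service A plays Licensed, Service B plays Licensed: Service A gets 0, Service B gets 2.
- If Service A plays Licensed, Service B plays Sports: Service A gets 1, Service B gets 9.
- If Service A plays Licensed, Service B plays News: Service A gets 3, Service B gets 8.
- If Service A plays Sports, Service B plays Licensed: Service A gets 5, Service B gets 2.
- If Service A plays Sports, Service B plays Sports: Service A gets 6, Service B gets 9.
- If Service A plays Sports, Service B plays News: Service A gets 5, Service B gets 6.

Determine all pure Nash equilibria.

(Originals, Licensed): Service A can switch to Sports (1 → 5). Not NE.
(Originals, Sports): Service A can switch to Sports (3 → 6). Not NE.
(Originals, News): Service A can switch to Licensed (1 → 3). Not NE.
(Licensed, Licensed): Service A can switch to Originals (0 → 1). Not NE.
(Licensed, Sports): Service A can switch to Originals (1 → 3). Not NE.
(Licensed, News): Service A can switch to Sports (3 → 5). Not NE.
(Sports, Licensed): Service B can switch to Sports (2 → 9). Not NE.
(Sports, Sports): Service A gets 6, best alternative 3; Service B gets 9, best alternative 6. No profitable deviation — NE.
(Sports, News): Service B can switch to Sports (6 → 9). Not NE.

The unique pure-strategy Nash equilibrium is (Sports, Sports).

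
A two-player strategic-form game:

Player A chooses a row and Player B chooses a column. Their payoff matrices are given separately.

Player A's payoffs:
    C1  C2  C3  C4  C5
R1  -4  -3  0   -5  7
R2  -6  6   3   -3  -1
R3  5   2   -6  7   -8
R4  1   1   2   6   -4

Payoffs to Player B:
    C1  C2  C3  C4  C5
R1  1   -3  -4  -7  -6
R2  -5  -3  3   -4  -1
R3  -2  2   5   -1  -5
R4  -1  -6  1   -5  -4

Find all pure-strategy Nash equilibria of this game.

Player A against C1: payoffs -4, -6, 5, 1 → best response R3.
Player A against C2: payoffs -3, 6, 2, 1 → best response R2.
Player A against C3: payoffs 0, 3, -6, 2 → best response R2.
Player A against C4: payoffs -5, -3, 7, 6 → best response R3.
Player A against C5: payoffs 7, -1, -8, -4 → best response R1.
Player B against R1: payoffs 1, -3, -4, -7, -6 → best response C1.
Player B against R2: payoffs -5, -3, 3, -4, -1 → best response C3.
Player B against R3: payoffs -2, 2, 5, -1, -5 → best response C3.
Player B against R4: payoffs -1, -6, 1, -5, -4 → best response C3.
Mutual best responses: (R2, C3).

The unique pure-strategy Nash equilibrium is (R2, C3).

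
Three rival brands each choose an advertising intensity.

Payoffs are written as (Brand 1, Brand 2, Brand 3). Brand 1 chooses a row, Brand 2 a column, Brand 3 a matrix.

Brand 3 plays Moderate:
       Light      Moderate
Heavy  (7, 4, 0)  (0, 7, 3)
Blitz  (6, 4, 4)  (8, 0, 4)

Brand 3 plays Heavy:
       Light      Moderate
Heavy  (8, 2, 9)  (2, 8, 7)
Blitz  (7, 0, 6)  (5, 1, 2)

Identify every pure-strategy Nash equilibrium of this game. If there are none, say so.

Brand 1 against (Light, Moderate): payoffs 7, 6 → best response Heavy.
Brand 1 against (Light, Heavy): payoffs 8, 7 → best response Heavy.
Brand 1 against (Moderate, Moderate): payoffs 0, 8 → best response Blitz.
Brand 1 against (Moderate, Heavy): payoffs 2, 5 → best response Blitz.
Brand 2 against (Heavy, Moderate): payoffs 4, 7 → best response Moderate.
Brand 2 against (Heavy, Heavy): payoffs 2, 8 → best response Moderate.
Brand 2 against (Blitz, Moderate): payoffs 4, 0 → best response Light.
Brand 2 against (Blitz, Heavy): payoffs 0, 1 → best response Moderate.
Brand 3 against (Heavy, Light): payoffs 0, 9 → best response Heavy.
Brand 3 against (Heavy, Moderate): payoffs 3, 7 → best response Heavy.
Brand 3 against (Blitz, Light): payoffs 4, 6 → best response Heavy.
Brand 3 against (Blitz, Moderate): payoffs 4, 2 → best response Moderate.
No profile is a mutual best response for all players.

There is no pure-strategy Nash equilibrium.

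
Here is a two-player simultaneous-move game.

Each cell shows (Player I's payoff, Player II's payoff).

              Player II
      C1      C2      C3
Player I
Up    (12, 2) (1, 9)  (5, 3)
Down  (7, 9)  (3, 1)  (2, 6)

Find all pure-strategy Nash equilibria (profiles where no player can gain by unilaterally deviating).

There is no pure-strategy Nash equilibrium.

Player I against C1: payoffs 12, 7 → best response Up.
Player I against C2: payoffs 1, 3 → best response Down.
Player I against C3: payoffs 5, 2 → best response Up.
Player II against Up: payoffs 2, 9, 3 → best response C2.
Player II against Down: payoffs 9, 1, 6 → best response C1.
No profile is a mutual best response for all players.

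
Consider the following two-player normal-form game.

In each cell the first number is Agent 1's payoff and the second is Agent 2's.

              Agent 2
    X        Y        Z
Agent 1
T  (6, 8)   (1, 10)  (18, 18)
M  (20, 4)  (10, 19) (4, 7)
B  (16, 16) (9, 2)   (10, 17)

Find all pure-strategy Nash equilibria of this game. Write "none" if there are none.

Agent 1 against X: payoffs 6, 20, 16 → best response M.
Agent 1 against Y: payoffs 1, 10, 9 → best response M.
Agent 1 against Z: payoffs 18, 4, 10 → best response T.
Agent 2 against T: payoffs 8, 10, 18 → best response Z.
Agent 2 against M: payoffs 4, 19, 7 → best response Y.
Agent 2 against B: payoffs 16, 2, 17 → best response Z.
Mutual best responses: (T, Z); (M, Y).

(T, Z), (M, Y)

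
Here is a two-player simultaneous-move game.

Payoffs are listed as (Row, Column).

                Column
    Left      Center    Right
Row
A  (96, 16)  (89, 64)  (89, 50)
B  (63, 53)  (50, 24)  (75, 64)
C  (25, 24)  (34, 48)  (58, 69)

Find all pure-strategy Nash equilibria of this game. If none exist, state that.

(A, Left): Column can switch to Center (16 → 64). Not NE.
(A, Center): Row gets 89, best alternative 50; Column gets 64, best alternative 50. No profitable deviation — NE.
(A, Right): Column can switch to Center (50 → 64). Not NE.
(B, Left): Row can switch to A (63 → 96). Not NE.
(B, Center): Row can switch to A (50 → 89). Not NE.
(B, Right): Row can switch to A (75 → 89). Not NE.
(C, Left): Row can switch to A (25 → 96). Not NE.
(C, Center): Row can switch to A (34 → 89). Not NE.
(C, Right): Row can switch to A (58 → 89). Not NE.

(A, Center)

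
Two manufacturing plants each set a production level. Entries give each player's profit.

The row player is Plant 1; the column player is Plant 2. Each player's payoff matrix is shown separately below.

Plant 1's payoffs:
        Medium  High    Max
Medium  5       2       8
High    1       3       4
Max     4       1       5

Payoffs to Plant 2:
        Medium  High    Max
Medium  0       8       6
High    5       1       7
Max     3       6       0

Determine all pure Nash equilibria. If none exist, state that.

none

Plant 1 against Medium: payoffs 5, 1, 4 → best response Medium.
Plant 1 against High: payoffs 2, 3, 1 → best response High.
Plant 1 against Max: payoffs 8, 4, 5 → best response Medium.
Plant 2 against Medium: payoffs 0, 8, 6 → best response High.
Plant 2 against High: payoffs 5, 1, 7 → best response Max.
Plant 2 against Max: payoffs 3, 6, 0 → best response High.
No profile is a mutual best response for all players.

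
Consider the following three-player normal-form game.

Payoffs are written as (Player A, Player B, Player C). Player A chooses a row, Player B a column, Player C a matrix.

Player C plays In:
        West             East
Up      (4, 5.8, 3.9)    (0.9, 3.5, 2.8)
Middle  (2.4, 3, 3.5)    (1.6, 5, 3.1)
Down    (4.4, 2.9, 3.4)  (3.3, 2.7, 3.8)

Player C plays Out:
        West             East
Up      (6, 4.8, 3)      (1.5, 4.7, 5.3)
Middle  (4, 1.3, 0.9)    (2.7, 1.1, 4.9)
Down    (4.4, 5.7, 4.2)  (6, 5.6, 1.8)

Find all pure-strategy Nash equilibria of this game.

none

(Up, West, In): Player A can switch to Down (4 → 4.4). Not NE.
(Up, West, Out): Player C can switch to In (3 → 3.9). Not NE.
(Up, East, In): Player A can switch to Middle (0.9 → 1.6). Not NE.
(Up, East, Out): Player A can switch to Middle (1.5 → 2.7). Not NE.
(Middle, West, In): Player A can switch to Up (2.4 → 4). Not NE.
(Middle, West, Out): Player A can switch to Up (4 → 6). Not NE.
(Middle, East, In): Player A can switch to Down (1.6 → 3.3). Not NE.
(Middle, East, Out): Player A can switch to Down (2.7 → 6). Not NE.
(Down, West, In): Player C can switch to Out (3.4 → 4.2). Not NE.
(Down, West, Out): Player A can switch to Up (4.4 → 6). Not NE.
(The remaining 2 profiles each have a profitable deviation by the same check.)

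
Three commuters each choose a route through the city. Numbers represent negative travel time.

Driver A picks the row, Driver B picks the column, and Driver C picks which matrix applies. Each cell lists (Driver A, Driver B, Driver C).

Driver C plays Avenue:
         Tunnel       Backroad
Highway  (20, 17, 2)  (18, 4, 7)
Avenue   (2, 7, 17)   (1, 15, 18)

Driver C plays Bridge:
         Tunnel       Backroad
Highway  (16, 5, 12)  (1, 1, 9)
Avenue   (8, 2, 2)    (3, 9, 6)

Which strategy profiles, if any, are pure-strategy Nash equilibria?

(Highway, Tunnel, Avenue): Driver C can switch to Bridge (2 → 12). Not NE.
(Highway, Tunnel, Bridge): Driver A gets 16, best alternative 8; Driver B gets 5, best alternative 1; Driver C gets 12, best alternative 2. No profitable deviation — NE.
(Highway, Backroad, Avenue): Driver B can switch to Tunnel (4 → 17). Not NE.
(Highway, Backroad, Bridge): Driver A can switch to Avenue (1 → 3). Not NE.
(Avenue, Tunnel, Avenue): Driver A can switch to Highway (2 → 20). Not NE.
(Avenue, Tunnel, Bridge): Driver A can switch to Highway (8 → 16). Not NE.
(Avenue, Backroad, Avenue): Driver A can switch to Highway (1 → 18). Not NE.
(Avenue, Backroad, Bridge): Driver C can switch to Avenue (6 → 18). Not NE.

The unique pure-strategy Nash equilibrium is (Highway, Tunnel, Bridge).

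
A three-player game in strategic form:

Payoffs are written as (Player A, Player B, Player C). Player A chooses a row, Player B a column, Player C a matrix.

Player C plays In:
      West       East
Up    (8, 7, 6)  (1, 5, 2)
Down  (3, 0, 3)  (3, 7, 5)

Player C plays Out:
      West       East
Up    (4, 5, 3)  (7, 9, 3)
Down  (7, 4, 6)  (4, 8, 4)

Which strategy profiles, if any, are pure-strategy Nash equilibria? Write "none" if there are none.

For each strategy profile, look for a profitable unilateral deviation.
(Up, West, In): Player A gets 8, best alternative 3; Player B gets 7, best alternative 5; Player C gets 6, best alternative 3. No profitable deviation — NE.
(Up, West, Out): Player A can switch to Down (4 → 7). Not NE.
(Up, East, In): Player A can switch to Down (1 → 3). Not NE.
(Up, East, Out): Player A gets 7, best alternative 4; Player B gets 9, best alternative 5; Player C gets 3, best alternative 2. No profitable deviation — NE.
(Down, West, In): Player A can switch to Up (3 → 8). Not NE.
(Down, West, Out): Player B can switch to East (4 → 8). Not NE.
(Down, East, In): Player A gets 3, best alternative 1; Player B gets 7, best alternative 0; Player C gets 5, best alternative 4. No profitable deviation — NE.
(Down, East, Out): Player A can switch to Up (4 → 7). Not NE.

The pure Nash equilibria are (Up, West, In) and (Up, East, Out) and (Down, East, In).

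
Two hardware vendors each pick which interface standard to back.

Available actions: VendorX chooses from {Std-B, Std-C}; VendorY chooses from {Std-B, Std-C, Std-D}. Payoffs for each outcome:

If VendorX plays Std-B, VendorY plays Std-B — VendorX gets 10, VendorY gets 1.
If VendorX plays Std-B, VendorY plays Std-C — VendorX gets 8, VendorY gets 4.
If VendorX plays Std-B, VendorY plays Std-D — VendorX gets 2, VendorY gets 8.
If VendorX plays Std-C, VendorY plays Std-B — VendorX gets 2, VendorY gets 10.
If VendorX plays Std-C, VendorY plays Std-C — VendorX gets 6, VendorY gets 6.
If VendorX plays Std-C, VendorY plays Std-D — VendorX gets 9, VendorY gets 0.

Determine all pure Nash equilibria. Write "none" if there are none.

(Std-B, Std-B): VendorY can switch to Std-C (1 → 4). Not NE.
(Std-B, Std-C): VendorY can switch to Std-D (4 → 8). Not NE.
(Std-B, Std-D): VendorX can switch to Std-C (2 → 9). Not NE.
(Std-C, Std-B): VendorX can switch to Std-B (2 → 10). Not NE.
(Std-C, Std-C): VendorX can switch to Std-B (6 → 8). Not NE.
(Std-C, Std-D): VendorY can switch to Std-B (0 → 10). Not NE.

No pure-strategy Nash equilibrium.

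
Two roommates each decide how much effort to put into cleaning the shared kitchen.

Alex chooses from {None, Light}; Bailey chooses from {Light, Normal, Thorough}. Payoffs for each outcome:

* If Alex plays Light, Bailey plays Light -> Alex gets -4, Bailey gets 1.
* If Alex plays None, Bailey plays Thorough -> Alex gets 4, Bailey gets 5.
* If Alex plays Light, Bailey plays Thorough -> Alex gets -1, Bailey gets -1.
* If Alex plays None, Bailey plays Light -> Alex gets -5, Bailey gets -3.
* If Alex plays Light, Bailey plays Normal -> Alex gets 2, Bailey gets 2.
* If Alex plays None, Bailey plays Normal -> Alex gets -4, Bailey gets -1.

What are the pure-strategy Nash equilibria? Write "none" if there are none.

Pure-strategy Nash equilibria: (None, Thorough) and (Light, Normal)

(None, Light): Alex can switch to Light (-5 → -4). Not NE.
(None, Normal): Alex can switch to Light (-4 → 2). Not NE.
(None, Thorough): Alex gets 4, best alternative -1; Bailey gets 5, best alternative -1. No profitable deviation — NE.
(Light, Light): Bailey can switch to Normal (1 → 2). Not NE.
(Light, Normal): Alex gets 2, best alternative -4; Bailey gets 2, best alternative 1. No profitable deviation — NE.
(Light, Thorough): Alex can switch to None (-1 → 4). Not NE.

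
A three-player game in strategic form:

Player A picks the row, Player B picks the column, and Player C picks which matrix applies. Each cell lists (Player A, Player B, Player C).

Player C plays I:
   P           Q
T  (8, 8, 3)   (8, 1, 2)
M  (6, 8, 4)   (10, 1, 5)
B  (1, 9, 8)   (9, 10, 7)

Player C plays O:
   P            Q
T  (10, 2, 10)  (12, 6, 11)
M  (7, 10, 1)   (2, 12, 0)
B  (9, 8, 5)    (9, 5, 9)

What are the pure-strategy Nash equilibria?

Player A against (P, I): payoffs 8, 6, 1 → best response T.
Player A against (P, O): payoffs 10, 7, 9 → best response T.
Player A against (Q, I): payoffs 8, 10, 9 → best response M.
Player A against (Q, O): payoffs 12, 2, 9 → best response T.
Player B against (T, I): payoffs 8, 1 → best response P.
Player B against (T, O): payoffs 2, 6 → best response Q.
Player B against (M, I): payoffs 8, 1 → best response P.
Player B against (M, O): payoffs 10, 12 → best response Q.
Player B against (B, I): payoffs 9, 10 → best response Q.
Player B against (B, O): payoffs 8, 5 → best response P.
Player C against (T, P): payoffs 3, 10 → best response O.
Player C against (T, Q): payoffs 2, 11 → best response O.
Player C against (M, P): payoffs 4, 1 → best response I.
Player C against (M, Q): payoffs 5, 0 → best response I.
Player C against (B, P): payoffs 8, 5 → best response I.
Player C against (B, Q): payoffs 7, 9 → best response O.
Mutual best responses: (T, Q, O).

Pure NE: (T, Q, O)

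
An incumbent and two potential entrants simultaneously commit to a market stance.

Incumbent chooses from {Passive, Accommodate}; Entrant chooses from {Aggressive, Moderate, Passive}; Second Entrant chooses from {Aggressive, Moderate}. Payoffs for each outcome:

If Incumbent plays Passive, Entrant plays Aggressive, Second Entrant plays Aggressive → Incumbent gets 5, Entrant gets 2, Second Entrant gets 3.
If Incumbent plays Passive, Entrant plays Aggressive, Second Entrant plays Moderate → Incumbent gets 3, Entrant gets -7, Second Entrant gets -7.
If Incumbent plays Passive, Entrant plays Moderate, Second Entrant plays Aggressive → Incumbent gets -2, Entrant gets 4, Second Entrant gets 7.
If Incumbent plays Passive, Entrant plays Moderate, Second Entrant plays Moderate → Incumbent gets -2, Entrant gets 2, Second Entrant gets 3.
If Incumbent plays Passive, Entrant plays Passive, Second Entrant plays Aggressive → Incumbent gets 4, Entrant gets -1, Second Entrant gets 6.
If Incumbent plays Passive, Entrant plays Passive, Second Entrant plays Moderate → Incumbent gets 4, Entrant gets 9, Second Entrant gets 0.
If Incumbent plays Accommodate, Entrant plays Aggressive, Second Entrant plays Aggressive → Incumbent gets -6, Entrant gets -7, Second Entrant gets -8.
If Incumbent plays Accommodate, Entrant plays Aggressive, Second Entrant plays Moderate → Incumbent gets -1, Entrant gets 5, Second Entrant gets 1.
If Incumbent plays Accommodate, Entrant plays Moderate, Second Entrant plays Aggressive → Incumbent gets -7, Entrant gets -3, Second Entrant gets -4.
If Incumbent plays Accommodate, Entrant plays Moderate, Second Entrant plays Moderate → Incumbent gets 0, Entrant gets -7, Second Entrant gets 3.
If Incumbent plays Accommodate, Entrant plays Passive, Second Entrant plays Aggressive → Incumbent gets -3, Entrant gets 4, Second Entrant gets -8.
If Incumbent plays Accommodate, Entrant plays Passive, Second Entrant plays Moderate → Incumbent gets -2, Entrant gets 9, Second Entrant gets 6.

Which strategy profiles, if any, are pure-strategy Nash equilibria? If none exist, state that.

(Passive, Moderate, Aggressive)

(Passive, Aggressive, Aggressive): Entrant can switch to Moderate (2 → 4). Not NE.
(Passive, Aggressive, Moderate): Entrant can switch to Moderate (-7 → 2). Not NE.
(Passive, Moderate, Aggressive): Incumbent gets -2, best alternative -7; Entrant gets 4, best alternative 2; Second Entrant gets 7, best alternative 3. No profitable deviation — NE.
(Passive, Moderate, Moderate): Incumbent can switch to Accommodate (-2 → 0). Not NE.
(Passive, Passive, Aggressive): Entrant can switch to Aggressive (-1 → 2). Not NE.
(Passive, Passive, Moderate): Second Entrant can switch to Aggressive (0 → 6). Not NE.
(Accommodate, Aggressive, Aggressive): Incumbent can switch to Passive (-6 → 5). Not NE.
(The remaining 5 profiles each have a profitable deviation by the same check.)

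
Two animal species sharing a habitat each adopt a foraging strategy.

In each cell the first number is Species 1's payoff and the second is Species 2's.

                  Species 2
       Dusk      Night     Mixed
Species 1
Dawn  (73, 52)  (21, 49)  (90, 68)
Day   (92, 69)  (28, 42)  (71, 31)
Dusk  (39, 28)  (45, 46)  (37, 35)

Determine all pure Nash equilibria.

Species 1 against Dusk: payoffs 73, 92, 39 → best response Day.
Species 1 against Night: payoffs 21, 28, 45 → best response Dusk.
Species 1 against Mixed: payoffs 90, 71, 37 → best response Dawn.
Species 2 against Dawn: payoffs 52, 49, 68 → best response Mixed.
Species 2 against Day: payoffs 69, 42, 31 → best response Dusk.
Species 2 against Dusk: payoffs 28, 46, 35 → best response Night.
Mutual best responses: (Dawn, Mixed); (Day, Dusk); (Dusk, Night).

Pure-strategy Nash equilibria: (Dawn, Mixed); (Day, Dusk); (Dusk, Night)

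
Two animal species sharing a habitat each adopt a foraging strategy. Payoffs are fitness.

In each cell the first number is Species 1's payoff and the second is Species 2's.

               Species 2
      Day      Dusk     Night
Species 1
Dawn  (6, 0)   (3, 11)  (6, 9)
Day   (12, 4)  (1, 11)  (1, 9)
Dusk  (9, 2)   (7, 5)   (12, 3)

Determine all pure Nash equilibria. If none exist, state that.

(Dawn, Day): Species 1 can switch to Day (6 → 12). Not NE.
(Dawn, Dusk): Species 1 can switch to Dusk (3 → 7). Not NE.
(Dawn, Night): Species 1 can switch to Dusk (6 → 12). Not NE.
(Day, Day): Species 2 can switch to Dusk (4 → 11). Not NE.
(Day, Dusk): Species 1 can switch to Dawn (1 → 3). Not NE.
(Day, Night): Species 1 can switch to Dawn (1 → 6). Not NE.
(Dusk, Day): Species 1 can switch to Day (9 → 12). Not NE.
(Dusk, Dusk): Species 1 gets 7, best alternative 3; Species 2 gets 5, best alternative 3. No profitable deviation — NE.
(Dusk, Night): Species 2 can switch to Dusk (3 → 5). Not NE.

The unique pure-strategy Nash equilibrium is (Dusk, Dusk).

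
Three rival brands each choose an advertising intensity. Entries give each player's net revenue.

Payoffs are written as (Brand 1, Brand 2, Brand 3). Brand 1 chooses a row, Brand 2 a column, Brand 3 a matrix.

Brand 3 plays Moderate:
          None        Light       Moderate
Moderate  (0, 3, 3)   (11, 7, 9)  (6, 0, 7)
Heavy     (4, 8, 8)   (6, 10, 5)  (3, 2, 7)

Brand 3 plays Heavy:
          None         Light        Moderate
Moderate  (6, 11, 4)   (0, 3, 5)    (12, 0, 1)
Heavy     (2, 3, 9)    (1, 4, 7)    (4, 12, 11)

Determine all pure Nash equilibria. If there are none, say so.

(Moderate, None, Heavy); (Moderate, Light, Moderate)

Brand 1 against (None, Moderate): payoffs 0, 4 → best response Heavy.
Brand 1 against (None, Heavy): payoffs 6, 2 → best response Moderate.
Brand 1 against (Light, Moderate): payoffs 11, 6 → best response Moderate.
Brand 1 against (Light, Heavy): payoffs 0, 1 → best response Heavy.
Brand 1 against (Moderate, Moderate): payoffs 6, 3 → best response Moderate.
Brand 1 against (Moderate, Heavy): payoffs 12, 4 → best response Moderate.
Brand 2 against (Moderate, Moderate): payoffs 3, 7, 0 → best response Light.
Brand 2 against (Moderate, Heavy): payoffs 11, 3, 0 → best response None.
Brand 2 against (Heavy, Moderate): payoffs 8, 10, 2 → best response Light.
Brand 2 against (Heavy, Heavy): payoffs 3, 4, 12 → best response Moderate.
Brand 3 against (Moderate, None): payoffs 3, 4 → best response Heavy.
Brand 3 against (Moderate, Light): payoffs 9, 5 → best response Moderate.
Brand 3 against (Moderate, Moderate): payoffs 7, 1 → best response Moderate.
Brand 3 against (Heavy, None): payoffs 8, 9 → best response Heavy.
Brand 3 against (Heavy, Light): payoffs 5, 7 → best response Heavy.
Brand 3 against (Heavy, Moderate): payoffs 7, 11 → best response Heavy.
Mutual best responses: (Moderate, None, Heavy); (Moderate, Light, Moderate).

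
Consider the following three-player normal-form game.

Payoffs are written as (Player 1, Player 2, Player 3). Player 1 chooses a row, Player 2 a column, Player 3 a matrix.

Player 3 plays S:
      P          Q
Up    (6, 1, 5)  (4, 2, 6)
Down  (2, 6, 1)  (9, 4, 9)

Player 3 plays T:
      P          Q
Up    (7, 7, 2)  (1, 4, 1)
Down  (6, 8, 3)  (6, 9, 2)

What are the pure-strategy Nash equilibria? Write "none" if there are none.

For each player, find the best response to each opponent profile; mutual best responses are the pure NE.
Player 1 against (P, S): payoffs 6, 2 → best response Up.
Player 1 against (P, T): payoffs 7, 6 → best response Up.
Player 1 against (Q, S): payoffs 4, 9 → best response Down.
Player 1 against (Q, T): payoffs 1, 6 → best response Down.
Player 2 against (Up, S): payoffs 1, 2 → best response Q.
Player 2 against (Up, T): payoffs 7, 4 → best response P.
Player 2 against (Down, S): payoffs 6, 4 → best response P.
Player 2 against (Down, T): payoffs 8, 9 → best response Q.
Player 3 against (Up, P): payoffs 5, 2 → best response S.
Player 3 against (Up, Q): payoffs 6, 1 → best response S.
Player 3 against (Down, P): payoffs 1, 3 → best response T.
Player 3 against (Down, Q): payoffs 9, 2 → best response S.
No profile is a mutual best response for all players.

This game has no pure Nash equilibrium.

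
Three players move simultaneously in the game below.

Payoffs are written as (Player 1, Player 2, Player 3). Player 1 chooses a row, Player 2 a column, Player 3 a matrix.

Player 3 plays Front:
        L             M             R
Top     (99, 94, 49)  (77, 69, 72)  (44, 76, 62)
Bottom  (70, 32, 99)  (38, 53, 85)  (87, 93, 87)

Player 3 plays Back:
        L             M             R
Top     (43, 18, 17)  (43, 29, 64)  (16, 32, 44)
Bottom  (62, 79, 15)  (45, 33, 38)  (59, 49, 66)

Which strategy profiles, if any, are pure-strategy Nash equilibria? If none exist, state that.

(Top, L, Front): Player 1 gets 99, best alternative 70; Player 2 gets 94, best alternative 76; Player 3 gets 49, best alternative 17. No profitable deviation — NE.
(Top, L, Back): Player 1 can switch to Bottom (43 → 62). Not NE.
(Top, M, Front): Player 2 can switch to L (69 → 94). Not NE.
(Top, M, Back): Player 1 can switch to Bottom (43 → 45). Not NE.
(Top, R, Front): Player 1 can switch to Bottom (44 → 87). Not NE.
(Top, R, Back): Player 1 can switch to Bottom (16 → 59). Not NE.
(Bottom, L, Front): Player 1 can switch to Top (70 → 99). Not NE.
(Bottom, R, Front): Player 1 gets 87, best alternative 44; Player 2 gets 93, best alternative 53; Player 3 gets 87, best alternative 66. No profitable deviation — NE.
(The remaining 4 profiles each have a profitable deviation by the same check.)

(Top, L, Front), (Bottom, R, Front)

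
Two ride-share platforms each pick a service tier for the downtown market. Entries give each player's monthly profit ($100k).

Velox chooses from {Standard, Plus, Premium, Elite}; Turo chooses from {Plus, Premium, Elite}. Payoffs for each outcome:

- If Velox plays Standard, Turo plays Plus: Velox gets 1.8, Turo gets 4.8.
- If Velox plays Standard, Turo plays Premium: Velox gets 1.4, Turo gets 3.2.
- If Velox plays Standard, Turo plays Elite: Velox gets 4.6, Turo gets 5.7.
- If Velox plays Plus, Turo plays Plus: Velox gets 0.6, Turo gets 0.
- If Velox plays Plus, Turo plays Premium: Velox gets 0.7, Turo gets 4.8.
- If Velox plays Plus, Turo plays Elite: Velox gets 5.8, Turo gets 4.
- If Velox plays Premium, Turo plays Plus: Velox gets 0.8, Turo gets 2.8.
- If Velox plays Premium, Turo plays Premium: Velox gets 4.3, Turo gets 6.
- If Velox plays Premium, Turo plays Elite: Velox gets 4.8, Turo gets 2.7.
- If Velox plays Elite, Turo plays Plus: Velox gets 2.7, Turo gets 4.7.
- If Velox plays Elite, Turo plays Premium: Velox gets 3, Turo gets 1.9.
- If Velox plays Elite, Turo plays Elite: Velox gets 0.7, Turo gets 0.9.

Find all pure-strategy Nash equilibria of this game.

The pure Nash equilibria are (Premium, Premium) and (Elite, Plus).

(Standard, Plus): Velox can switch to Elite (1.8 → 2.7). Not NE.
(Standard, Premium): Velox can switch to Premium (1.4 → 4.3). Not NE.
(Standard, Elite): Velox can switch to Plus (4.6 → 5.8). Not NE.
(Plus, Plus): Velox can switch to Standard (0.6 → 1.8). Not NE.
(Plus, Premium): Velox can switch to Standard (0.7 → 1.4). Not NE.
(Plus, Elite): Turo can switch to Premium (4 → 4.8). Not NE.
(Premium, Plus): Velox can switch to Standard (0.8 → 1.8). Not NE.
(Premium, Premium): Velox gets 4.3, best alternative 3; Turo gets 6, best alternative 2.8. No profitable deviation — NE.
(Premium, Elite): Velox can switch to Plus (4.8 → 5.8). Not NE.
(Elite, Plus): Velox gets 2.7, best alternative 1.8; Turo gets 4.7, best alternative 1.9. No profitable deviation — NE.
(Elite, Premium): Velox can switch to Premium (3 → 4.3). Not NE.
(Elite, Elite): Velox can switch to Standard (0.7 → 4.6). Not NE.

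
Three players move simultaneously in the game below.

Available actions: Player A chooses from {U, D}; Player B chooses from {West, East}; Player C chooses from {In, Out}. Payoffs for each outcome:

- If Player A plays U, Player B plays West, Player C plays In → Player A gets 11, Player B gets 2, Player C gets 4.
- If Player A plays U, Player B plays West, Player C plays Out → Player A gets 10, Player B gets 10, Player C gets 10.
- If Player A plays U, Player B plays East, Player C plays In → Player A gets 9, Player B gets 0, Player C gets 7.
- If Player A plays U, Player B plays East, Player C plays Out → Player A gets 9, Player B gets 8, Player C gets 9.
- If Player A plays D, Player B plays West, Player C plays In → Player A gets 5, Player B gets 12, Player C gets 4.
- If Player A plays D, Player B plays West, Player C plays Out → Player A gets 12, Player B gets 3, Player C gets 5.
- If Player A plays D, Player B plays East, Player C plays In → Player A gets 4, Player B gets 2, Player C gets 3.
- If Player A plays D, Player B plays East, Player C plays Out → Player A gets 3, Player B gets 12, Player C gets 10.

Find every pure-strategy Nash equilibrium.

Player A against (West, In): payoffs 11, 5 → best response U.
Player A against (West, Out): payoffs 10, 12 → best response D.
Player A against (East, In): payoffs 9, 4 → best response U.
Player A against (East, Out): payoffs 9, 3 → best response U.
Player B against (U, In): payoffs 2, 0 → best response West.
Player B against (U, Out): payoffs 10, 8 → best response West.
Player B against (D, In): payoffs 12, 2 → best response West.
Player B against (D, Out): payoffs 3, 12 → best response East.
Player C against (U, West): payoffs 4, 10 → best response Out.
Player C against (U, East): payoffs 7, 9 → best response Out.
Player C against (D, West): payoffs 4, 5 → best response Out.
Player C against (D, East): payoffs 3, 10 → best response Out.
No profile is a mutual best response for all players.

There is no pure-strategy Nash equilibrium.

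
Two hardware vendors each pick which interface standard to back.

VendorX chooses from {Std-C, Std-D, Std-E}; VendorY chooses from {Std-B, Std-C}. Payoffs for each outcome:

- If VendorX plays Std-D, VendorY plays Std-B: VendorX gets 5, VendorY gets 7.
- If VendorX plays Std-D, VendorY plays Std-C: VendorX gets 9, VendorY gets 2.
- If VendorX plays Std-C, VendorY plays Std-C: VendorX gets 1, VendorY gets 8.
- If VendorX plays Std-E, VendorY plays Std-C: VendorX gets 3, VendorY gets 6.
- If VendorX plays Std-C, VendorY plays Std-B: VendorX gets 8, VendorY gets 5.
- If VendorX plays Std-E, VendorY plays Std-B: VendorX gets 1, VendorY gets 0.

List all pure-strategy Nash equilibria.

VendorX against Std-B: payoffs 8, 5, 1 → best response Std-C.
VendorX against Std-C: payoffs 1, 9, 3 → best response Std-D.
VendorY against Std-C: payoffs 5, 8 → best response Std-C.
VendorY against Std-D: payoffs 7, 2 → best response Std-B.
VendorY against Std-E: payoffs 0, 6 → best response Std-C.
No profile is a mutual best response for all players.

There is no pure-strategy Nash equilibrium.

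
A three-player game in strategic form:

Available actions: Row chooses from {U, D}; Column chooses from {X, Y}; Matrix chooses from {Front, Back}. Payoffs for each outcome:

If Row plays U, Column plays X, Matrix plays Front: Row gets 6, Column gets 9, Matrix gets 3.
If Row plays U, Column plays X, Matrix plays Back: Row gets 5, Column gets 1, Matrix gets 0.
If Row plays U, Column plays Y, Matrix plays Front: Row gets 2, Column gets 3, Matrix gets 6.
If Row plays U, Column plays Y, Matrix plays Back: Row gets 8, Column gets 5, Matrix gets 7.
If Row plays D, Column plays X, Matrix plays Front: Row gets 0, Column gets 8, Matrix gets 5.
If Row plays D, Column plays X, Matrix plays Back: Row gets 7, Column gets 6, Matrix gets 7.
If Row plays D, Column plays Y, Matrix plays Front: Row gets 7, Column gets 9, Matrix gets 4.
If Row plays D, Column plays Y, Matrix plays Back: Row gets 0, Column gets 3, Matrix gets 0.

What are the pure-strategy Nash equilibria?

For each strategy profile, look for a profitable unilateral deviation.
(U, X, Front): Row gets 6, best alternative 0; Column gets 9, best alternative 3; Matrix gets 3, best alternative 0. No profitable deviation — NE.
(U, X, Back): Row can switch to D (5 → 7). Not NE.
(U, Y, Front): Row can switch to D (2 → 7). Not NE.
(U, Y, Back): Row gets 8, best alternative 0; Column gets 5, best alternative 1; Matrix gets 7, best alternative 6. No profitable deviation — NE.
(D, X, Front): Row can switch to U (0 → 6). Not NE.
(D, X, Back): Row gets 7, best alternative 5; Column gets 6, best alternative 3; Matrix gets 7, best alternative 5. No profitable deviation — NE.
(D, Y, Front): Row gets 7, best alternative 2; Column gets 9, best alternative 8; Matrix gets 4, best alternative 0. No profitable deviation — NE.
(D, Y, Back): Row can switch to U (0 → 8). Not NE.

The pure Nash equilibria are (U, X, Front) and (U, Y, Back) and (D, X, Back) and (D, Y, Front).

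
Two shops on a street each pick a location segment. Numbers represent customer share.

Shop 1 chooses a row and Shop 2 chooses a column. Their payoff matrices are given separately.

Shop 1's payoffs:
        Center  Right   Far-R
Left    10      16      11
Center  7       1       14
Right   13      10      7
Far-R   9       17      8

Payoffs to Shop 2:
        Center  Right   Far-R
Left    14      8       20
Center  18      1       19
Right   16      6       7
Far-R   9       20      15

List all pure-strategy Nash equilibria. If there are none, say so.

Shop 1 against Center: payoffs 10, 7, 13, 9 → best response Right.
Shop 1 against Right: payoffs 16, 1, 10, 17 → best response Far-R.
Shop 1 against Far-R: payoffs 11, 14, 7, 8 → best response Center.
Shop 2 against Left: payoffs 14, 8, 20 → best response Far-R.
Shop 2 against Center: payoffs 18, 1, 19 → best response Far-R.
Shop 2 against Right: payoffs 16, 6, 7 → best response Center.
Shop 2 against Far-R: payoffs 9, 20, 15 → best response Right.
Mutual best responses: (Center, Far-R); (Right, Center); (Far-R, Right).

Pure-strategy Nash equilibria: (Center, Far-R); (Right, Center); (Far-R, Right)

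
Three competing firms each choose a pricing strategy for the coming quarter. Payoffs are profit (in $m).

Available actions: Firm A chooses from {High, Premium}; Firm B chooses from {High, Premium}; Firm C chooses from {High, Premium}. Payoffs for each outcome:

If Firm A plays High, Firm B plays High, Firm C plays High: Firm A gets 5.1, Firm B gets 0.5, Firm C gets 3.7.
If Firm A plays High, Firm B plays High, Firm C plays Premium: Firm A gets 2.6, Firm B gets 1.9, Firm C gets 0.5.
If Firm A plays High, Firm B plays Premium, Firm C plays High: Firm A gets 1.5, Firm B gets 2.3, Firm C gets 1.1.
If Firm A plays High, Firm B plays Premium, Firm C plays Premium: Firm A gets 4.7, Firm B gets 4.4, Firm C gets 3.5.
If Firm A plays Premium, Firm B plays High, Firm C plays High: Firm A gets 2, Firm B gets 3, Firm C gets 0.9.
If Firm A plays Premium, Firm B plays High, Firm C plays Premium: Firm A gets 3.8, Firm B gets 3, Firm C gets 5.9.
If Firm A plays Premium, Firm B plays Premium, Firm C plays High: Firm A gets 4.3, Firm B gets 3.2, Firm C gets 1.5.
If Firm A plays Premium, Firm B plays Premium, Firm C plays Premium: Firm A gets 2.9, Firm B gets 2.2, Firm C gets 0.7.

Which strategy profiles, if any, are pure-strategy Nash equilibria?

Pure-strategy Nash equilibria: (High, Premium, Premium); (Premium, High, Premium); (Premium, Premium, High)

Firm A against (High, High): payoffs 5.1, 2 → best response High.
Firm A against (High, Premium): payoffs 2.6, 3.8 → best response Premium.
Firm A against (Premium, High): payoffs 1.5, 4.3 → best response Premium.
Firm A against (Premium, Premium): payoffs 4.7, 2.9 → best response High.
Firm B against (High, High): payoffs 0.5, 2.3 → best response Premium.
Firm B against (High, Premium): payoffs 1.9, 4.4 → best response Premium.
Firm B against (Premium, High): payoffs 3, 3.2 → best response Premium.
Firm B against (Premium, Premium): payoffs 3, 2.2 → best response High.
Firm C against (High, High): payoffs 3.7, 0.5 → best response High.
Firm C against (High, Premium): payoffs 1.1, 3.5 → best response Premium.
Firm C against (Premium, High): payoffs 0.9, 5.9 → best response Premium.
Firm C against (Premium, Premium): payoffs 1.5, 0.7 → best response High.
Mutual best responses: (High, Premium, Premium); (Premium, High, Premium); (Premium, Premium, High).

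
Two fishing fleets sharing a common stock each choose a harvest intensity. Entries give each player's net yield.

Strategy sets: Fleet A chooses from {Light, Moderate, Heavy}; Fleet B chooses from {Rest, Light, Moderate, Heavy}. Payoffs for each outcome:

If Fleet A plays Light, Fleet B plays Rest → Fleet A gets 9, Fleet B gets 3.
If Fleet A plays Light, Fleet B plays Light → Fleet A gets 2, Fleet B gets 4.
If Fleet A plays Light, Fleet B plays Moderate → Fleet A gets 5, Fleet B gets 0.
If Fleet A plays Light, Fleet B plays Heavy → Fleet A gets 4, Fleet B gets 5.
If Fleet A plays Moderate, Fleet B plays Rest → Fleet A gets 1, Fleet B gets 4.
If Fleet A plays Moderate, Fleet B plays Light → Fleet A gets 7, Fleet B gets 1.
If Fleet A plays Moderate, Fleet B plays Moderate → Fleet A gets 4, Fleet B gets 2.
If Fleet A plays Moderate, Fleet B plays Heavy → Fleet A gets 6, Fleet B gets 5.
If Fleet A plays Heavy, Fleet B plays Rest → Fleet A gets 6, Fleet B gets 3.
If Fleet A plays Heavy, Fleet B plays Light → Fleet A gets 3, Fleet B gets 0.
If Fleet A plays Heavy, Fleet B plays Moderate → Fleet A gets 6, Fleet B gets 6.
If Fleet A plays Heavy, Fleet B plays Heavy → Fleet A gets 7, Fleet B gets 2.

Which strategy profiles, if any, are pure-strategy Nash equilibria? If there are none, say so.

Mark each player's best response to every combination of opponents' strategies; a profile where every player is best-responding is a pure Nash equilibrium.
Fleet A against Rest: payoffs 9, 1, 6 → best response Light.
Fleet A against Light: payoffs 2, 7, 3 → best response Moderate.
Fleet A against Moderate: payoffs 5, 4, 6 → best response Heavy.
Fleet A against Heavy: payoffs 4, 6, 7 → best response Heavy.
Fleet B against Light: payoffs 3, 4, 0, 5 → best response Heavy.
Fleet B against Moderate: payoffs 4, 1, 2, 5 → best response Heavy.
Fleet B against Heavy: payoffs 3, 0, 6, 2 → best response Moderate.
Mutual best responses: (Heavy, Moderate).

Pure NE: (Heavy, Moderate)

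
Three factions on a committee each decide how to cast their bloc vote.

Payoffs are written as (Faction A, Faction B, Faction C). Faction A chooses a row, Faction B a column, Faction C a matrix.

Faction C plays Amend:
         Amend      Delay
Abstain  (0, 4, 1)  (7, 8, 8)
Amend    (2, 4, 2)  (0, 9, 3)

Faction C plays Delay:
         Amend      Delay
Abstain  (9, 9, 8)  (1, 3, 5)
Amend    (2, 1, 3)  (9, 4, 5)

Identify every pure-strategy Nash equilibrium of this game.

The pure Nash equilibria are (Abstain, Amend, Delay) and (Abstain, Delay, Amend) and (Amend, Delay, Delay).

(Abstain, Amend, Amend): Faction A can switch to Amend (0 → 2). Not NE.
(Abstain, Amend, Delay): Faction A gets 9, best alternative 2; Faction B gets 9, best alternative 3; Faction C gets 8, best alternative 1. No profitable deviation — NE.
(Abstain, Delay, Amend): Faction A gets 7, best alternative 0; Faction B gets 8, best alternative 4; Faction C gets 8, best alternative 5. No profitable deviation — NE.
(Abstain, Delay, Delay): Faction A can switch to Amend (1 → 9). Not NE.
(Amend, Amend, Amend): Faction B can switch to Delay (4 → 9). Not NE.
(Amend, Amend, Delay): Faction A can switch to Abstain (2 → 9). Not NE.
(Amend, Delay, Amend): Faction A can switch to Abstain (0 → 7). Not NE.
(Amend, Delay, Delay): Faction A gets 9, best alternative 1; Faction B gets 4, best alternative 1; Faction C gets 5, best alternative 3. No profitable deviation — NE.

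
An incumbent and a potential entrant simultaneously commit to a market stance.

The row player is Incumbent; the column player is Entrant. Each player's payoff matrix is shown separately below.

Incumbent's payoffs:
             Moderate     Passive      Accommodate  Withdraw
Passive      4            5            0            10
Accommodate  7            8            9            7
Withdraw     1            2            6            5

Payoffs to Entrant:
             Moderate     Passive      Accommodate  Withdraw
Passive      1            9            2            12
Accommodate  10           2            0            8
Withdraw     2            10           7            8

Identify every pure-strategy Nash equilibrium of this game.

Incumbent against Moderate: payoffs 4, 7, 1 → best response Accommodate.
Incumbent against Passive: payoffs 5, 8, 2 → best response Accommodate.
Incumbent against Accommodate: payoffs 0, 9, 6 → best response Accommodate.
Incumbent against Withdraw: payoffs 10, 7, 5 → best response Passive.
Entrant against Passive: payoffs 1, 9, 2, 12 → best response Withdraw.
Entrant against Accommodate: payoffs 10, 2, 0, 8 → best response Moderate.
Entrant against Withdraw: payoffs 2, 10, 7, 8 → best response Passive.
Mutual best responses: (Passive, Withdraw); (Accommodate, Moderate).

The pure Nash equilibria are (Passive, Withdraw), (Accommodate, Moderate).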